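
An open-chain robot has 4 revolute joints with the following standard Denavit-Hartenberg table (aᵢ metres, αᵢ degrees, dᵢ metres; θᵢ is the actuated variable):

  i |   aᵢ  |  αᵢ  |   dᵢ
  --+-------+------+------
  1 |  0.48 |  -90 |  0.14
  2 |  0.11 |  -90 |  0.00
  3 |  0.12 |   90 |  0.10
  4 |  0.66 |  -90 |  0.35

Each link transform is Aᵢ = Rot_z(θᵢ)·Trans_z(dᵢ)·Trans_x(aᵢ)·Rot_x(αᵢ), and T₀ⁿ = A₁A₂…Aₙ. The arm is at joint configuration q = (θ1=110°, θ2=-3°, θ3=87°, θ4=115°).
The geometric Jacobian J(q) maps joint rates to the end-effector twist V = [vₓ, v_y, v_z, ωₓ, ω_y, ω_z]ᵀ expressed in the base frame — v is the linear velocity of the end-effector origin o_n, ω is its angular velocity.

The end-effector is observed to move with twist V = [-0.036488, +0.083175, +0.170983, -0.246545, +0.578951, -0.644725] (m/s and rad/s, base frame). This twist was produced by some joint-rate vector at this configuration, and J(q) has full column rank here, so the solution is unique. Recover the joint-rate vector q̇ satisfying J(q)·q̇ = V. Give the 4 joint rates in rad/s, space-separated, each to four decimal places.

-0.1990 0.0020 0.4780 0.6050

o_n = [-0.4971, 0.8483, -0.5336]
J₁: ẑ×o_n = [-0.8483, -0.4971, 0.0000], ω = ẑ
J2: z=[-0.9397, -0.3420, 0.0000] o=[-0.1642, 0.4511, 0.1400] → [0.2304, -0.6330, -0.4871, -0.9397, -0.3420, 0.0000]
J3: z=[-0.0179, 0.0492, -0.9986] o=[-0.2017, 0.5543, 0.1458] → [0.2602, 0.2828, 0.0093, -0.0179, 0.0492, -0.9986]
J4: z=[-0.3903, 0.9192, 0.0523] o=[-0.0931, 0.6061, 0.0462] → [-0.5456, -0.2474, 0.2769, -0.3903, 0.9192, 0.0523]
q̇ = J⁺·V = [-0.1990, 0.0020, 0.4780, 0.6050]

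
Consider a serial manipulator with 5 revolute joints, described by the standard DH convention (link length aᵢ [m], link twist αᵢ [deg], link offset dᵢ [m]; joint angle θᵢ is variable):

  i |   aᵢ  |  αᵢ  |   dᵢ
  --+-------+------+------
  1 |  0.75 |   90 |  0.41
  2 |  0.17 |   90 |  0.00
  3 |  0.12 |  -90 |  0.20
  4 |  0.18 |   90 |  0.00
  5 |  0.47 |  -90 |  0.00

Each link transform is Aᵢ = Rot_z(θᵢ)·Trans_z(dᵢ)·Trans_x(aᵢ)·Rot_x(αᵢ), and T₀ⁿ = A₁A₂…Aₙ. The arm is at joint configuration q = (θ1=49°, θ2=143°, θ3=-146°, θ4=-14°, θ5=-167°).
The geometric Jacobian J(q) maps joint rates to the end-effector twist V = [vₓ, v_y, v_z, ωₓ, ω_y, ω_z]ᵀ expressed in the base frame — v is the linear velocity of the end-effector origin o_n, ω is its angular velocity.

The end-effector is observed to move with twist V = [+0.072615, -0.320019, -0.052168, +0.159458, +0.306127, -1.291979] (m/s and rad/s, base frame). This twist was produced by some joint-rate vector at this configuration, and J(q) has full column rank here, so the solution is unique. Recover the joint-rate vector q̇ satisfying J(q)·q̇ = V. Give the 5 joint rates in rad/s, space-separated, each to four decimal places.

-0.7520 -0.6720 0.4160 -0.8220 -0.6650

o_n = [0.5507, 0.3723, 0.6574]
J₁: ẑ×o_n = [-0.3723, 0.5507, 0.0000], ω = ẑ
J2: z=[0.7547, -0.6561, 0.0000] o=[0.4920, 0.5660, 0.4100] → [-0.1623, -0.1867, -0.1078, 0.7547, -0.6561, 0.0000]
J3: z=[0.3948, 0.4542, 0.7986] o=[0.4030, 0.4636, 0.5123] → [0.1388, 0.0607, -0.1031, 0.3948, 0.4542, 0.7986]
J4: z=[-0.9187, 0.2069, 0.3365] o=[0.4834, 0.6584, 0.6122] → [0.1057, 0.0642, 0.2489, -0.9187, 0.2069, 0.3365]
J5: z=[0.3801, 0.2311, 0.8956] o=[0.5028, 0.8295, 0.5598] → [0.4321, 0.0058, -0.1849, 0.3801, 0.2311, 0.8956]
q̇ = J⁺·V = [-0.7520, -0.6720, 0.4160, -0.8220, -0.6650]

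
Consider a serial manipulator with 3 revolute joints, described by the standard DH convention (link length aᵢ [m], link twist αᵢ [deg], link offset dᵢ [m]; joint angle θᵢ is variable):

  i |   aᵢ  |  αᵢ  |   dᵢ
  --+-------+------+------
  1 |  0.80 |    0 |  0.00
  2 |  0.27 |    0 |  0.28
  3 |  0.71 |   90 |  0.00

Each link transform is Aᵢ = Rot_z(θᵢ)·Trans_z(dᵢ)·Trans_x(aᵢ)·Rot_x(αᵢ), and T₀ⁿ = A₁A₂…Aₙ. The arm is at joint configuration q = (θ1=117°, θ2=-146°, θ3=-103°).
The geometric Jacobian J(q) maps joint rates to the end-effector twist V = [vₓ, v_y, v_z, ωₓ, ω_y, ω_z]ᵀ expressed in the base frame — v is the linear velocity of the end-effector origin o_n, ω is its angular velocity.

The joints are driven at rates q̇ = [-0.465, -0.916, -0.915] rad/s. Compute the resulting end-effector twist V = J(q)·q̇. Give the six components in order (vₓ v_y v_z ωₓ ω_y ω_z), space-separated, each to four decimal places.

-1.0608 0.9336 0.0000 0.0000 0.0000 -2.2960

o_n = [-0.6021, 0.0543, 0.2800]
J₁: ẑ×o_n = [-0.0543, -0.6021, 0.0000], ω = ẑ
J2: z=[0.0000, 0.0000, 1.0000] o=[-0.3632, 0.7128, 0.0000] → [0.6585, -0.2389, 0.0000, 0.0000, 0.0000, 1.0000]
J3: z=[0.0000, 0.0000, 1.0000] o=[-0.1270, 0.5819, 0.2800] → [0.5276, -0.4751, 0.0000, 0.0000, 0.0000, 1.0000]
V = J·q̇ = [-1.0608, 0.9336, 0.0000, 0.0000, 0.0000, -2.2960]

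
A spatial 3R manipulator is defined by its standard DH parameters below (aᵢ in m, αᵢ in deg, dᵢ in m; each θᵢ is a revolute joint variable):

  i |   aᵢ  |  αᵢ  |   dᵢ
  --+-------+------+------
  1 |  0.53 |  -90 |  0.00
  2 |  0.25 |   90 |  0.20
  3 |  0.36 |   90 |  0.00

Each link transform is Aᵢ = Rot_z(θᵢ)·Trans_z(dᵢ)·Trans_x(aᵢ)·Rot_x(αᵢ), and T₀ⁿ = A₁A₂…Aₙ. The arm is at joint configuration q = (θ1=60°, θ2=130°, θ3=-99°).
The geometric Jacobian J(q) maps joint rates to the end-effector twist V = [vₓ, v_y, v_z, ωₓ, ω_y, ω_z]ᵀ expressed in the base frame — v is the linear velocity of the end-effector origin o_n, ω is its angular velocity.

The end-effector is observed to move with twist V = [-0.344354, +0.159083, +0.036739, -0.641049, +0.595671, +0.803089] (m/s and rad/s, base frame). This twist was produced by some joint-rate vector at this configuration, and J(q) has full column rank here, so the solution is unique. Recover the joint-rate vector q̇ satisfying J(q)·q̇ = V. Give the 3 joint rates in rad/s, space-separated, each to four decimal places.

o_n = [0.3375, 0.2734, -0.1484]
J₁: ẑ×o_n = [-0.2734, 0.3375, 0.0000], ω = ẑ
J2: z=[-0.8660, 0.5000, 0.0000] o=[0.2650, 0.4590, 0.0000] → [-0.0742, -0.1285, 0.1245, -0.8660, 0.5000, 0.0000]
J3: z=[0.3830, 0.6634, -0.6428] o=[0.0114, 0.4198, -0.1915] → [-0.0655, -0.2261, -0.2724, 0.3830, 0.6634, -0.6428]
q̇ = J⁺·V = [0.9670, 0.8530, 0.2550]

0.9670 0.8530 0.2550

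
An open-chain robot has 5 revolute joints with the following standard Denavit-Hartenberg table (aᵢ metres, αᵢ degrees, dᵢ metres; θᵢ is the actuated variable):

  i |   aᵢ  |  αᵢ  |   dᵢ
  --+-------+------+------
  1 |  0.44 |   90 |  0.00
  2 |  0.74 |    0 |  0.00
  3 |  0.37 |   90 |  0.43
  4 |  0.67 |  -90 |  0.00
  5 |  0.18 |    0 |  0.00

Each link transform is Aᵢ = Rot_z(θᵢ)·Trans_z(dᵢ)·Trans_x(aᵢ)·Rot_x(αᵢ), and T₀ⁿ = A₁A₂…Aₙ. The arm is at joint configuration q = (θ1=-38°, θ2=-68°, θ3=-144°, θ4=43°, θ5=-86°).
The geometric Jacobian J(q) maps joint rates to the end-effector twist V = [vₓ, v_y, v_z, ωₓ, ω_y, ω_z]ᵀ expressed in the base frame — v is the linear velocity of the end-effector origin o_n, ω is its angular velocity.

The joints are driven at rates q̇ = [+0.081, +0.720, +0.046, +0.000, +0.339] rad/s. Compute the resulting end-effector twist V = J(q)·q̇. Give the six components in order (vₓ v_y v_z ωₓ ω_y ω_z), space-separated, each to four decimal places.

o_n = [-0.4920, -0.7520, -0.0732]
J₁: ẑ×o_n = [0.7520, -0.4920, 0.0000], ω = ẑ
J2: z=[-0.6157, -0.7880, 0.0000] o=[0.3467, -0.2709, 0.0000] → [0.0577, -0.0451, -0.3648, -0.6157, -0.7880, 0.0000]
J3: z=[-0.6157, -0.7880, 0.0000] o=[0.5652, -0.4416, -0.6861] → [-0.4830, 0.3773, -0.6420, -0.6157, -0.7880, 0.0000]
J4: z=[0.4176, -0.3263, 0.8480] o=[0.0532, -0.5872, -0.4900] → [0.0037, -0.6364, -0.2467, 0.4176, -0.3263, 0.8480]
J5: z=[0.0055, -0.9324, -0.3614] o=[-0.5556, -0.6915, -0.2304] → [-0.1684, -0.0238, 0.0589, 0.0055, -0.9324, -0.3614]
V = J·q̇ = [0.0232, -0.0630, -0.2722, -0.4697, -0.9197, -0.0415]

0.0232 -0.0630 -0.2722 -0.4697 -0.9197 -0.0415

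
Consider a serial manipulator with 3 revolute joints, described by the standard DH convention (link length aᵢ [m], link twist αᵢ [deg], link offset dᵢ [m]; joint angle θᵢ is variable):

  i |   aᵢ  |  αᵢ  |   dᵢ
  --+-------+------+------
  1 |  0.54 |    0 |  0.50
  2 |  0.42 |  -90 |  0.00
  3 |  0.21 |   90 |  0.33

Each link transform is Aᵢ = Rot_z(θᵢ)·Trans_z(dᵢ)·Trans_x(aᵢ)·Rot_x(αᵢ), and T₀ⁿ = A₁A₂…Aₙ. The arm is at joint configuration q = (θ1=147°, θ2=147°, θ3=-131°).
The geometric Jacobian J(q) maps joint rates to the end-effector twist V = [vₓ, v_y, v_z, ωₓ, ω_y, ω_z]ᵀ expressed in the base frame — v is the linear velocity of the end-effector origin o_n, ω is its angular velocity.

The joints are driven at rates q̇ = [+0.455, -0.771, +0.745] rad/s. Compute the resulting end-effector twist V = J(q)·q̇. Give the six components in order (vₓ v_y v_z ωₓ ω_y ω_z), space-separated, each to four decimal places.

o_n = [-0.0366, 0.1705, 0.6585]
J₁: ẑ×o_n = [-0.1705, -0.0366, 0.0000], ω = ẑ
J2: z=[0.0000, 0.0000, 1.0000] o=[-0.4529, 0.2941, 0.5000] → [0.1236, 0.4163, -0.0000, 0.0000, 0.0000, 1.0000]
J3: z=[0.9135, 0.4067, 0.0000] o=[-0.2821, -0.0896, 0.5000] → [0.0645, -0.1448, 0.1378, 0.9135, 0.4067, 0.0000]
V = J·q̇ = [-0.1249, -0.4455, 0.1026, 0.6806, 0.3030, -0.3160]

-0.1249 -0.4455 0.1026 0.6806 0.3030 -0.3160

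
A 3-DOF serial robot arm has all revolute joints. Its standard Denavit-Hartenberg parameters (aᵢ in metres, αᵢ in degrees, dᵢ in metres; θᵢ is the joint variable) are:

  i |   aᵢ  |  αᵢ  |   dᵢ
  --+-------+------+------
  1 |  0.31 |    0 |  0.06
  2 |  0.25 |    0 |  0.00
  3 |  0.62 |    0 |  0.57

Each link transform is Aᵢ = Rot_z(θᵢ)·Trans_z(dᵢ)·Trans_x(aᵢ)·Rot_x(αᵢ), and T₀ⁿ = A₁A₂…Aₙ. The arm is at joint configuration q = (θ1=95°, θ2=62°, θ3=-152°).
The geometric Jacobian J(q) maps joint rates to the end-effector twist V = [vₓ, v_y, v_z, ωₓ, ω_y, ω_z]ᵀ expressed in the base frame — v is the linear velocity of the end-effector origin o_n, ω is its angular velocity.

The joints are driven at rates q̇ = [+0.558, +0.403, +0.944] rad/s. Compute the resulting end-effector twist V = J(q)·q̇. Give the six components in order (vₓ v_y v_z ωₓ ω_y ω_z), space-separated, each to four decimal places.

o_n = [0.3605, 0.4605, 0.6300]
J₁: ẑ×o_n = [-0.4605, 0.3605, 0.0000], ω = ẑ
J2: z=[0.0000, 0.0000, 1.0000] o=[-0.0270, 0.3088, 0.0600] → [-0.1517, 0.3875, 0.0000, 0.0000, 0.0000, 1.0000]
J3: z=[0.0000, 0.0000, 1.0000] o=[-0.2571, 0.4065, 0.0600] → [-0.0540, 0.6176, 0.0000, 0.0000, 0.0000, 1.0000]
V = J·q̇ = [-0.3691, 0.9404, 0.0000, 0.0000, 0.0000, 1.9050]

-0.3691 0.9404 0.0000 0.0000 0.0000 1.9050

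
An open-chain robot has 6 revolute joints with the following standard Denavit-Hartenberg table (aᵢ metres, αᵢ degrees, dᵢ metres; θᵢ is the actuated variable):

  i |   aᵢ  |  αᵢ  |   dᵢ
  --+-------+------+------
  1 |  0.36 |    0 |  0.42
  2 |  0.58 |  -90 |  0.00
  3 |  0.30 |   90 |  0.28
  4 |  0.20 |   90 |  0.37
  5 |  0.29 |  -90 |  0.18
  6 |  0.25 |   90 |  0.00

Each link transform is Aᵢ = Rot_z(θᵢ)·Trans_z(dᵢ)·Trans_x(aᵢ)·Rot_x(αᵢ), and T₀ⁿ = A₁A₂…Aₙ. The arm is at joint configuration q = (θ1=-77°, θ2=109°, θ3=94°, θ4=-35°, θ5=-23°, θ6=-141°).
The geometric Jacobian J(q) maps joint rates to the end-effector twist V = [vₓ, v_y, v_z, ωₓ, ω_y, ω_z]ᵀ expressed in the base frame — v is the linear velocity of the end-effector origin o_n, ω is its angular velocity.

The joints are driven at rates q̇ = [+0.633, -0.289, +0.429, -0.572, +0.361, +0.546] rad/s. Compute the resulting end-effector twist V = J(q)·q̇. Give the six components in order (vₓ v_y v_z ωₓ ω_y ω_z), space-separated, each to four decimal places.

o_n = [0.9196, -0.0173, 0.0551]
J₁: ẑ×o_n = [0.0173, 0.9196, -0.0000], ω = ẑ
J2: z=[0.0000, 0.0000, 1.0000] o=[0.0810, -0.3508, 0.4200] → [-0.3335, 0.8386, 0.0000, 0.0000, 0.0000, 1.0000]
J3: z=[-0.5299, 0.8480, 0.0000] o=[0.5729, -0.0434, 0.4200] → [-0.3094, -0.1934, -0.3079, -0.5299, 0.8480, 0.0000]
J4: z=[0.8460, 0.5286, -0.0698] o=[0.4067, 0.1829, 0.1207] → [-0.0487, 0.0197, -0.4405, 0.8460, 0.5286, -0.0698]
J5: z=[0.4680, -0.6735, 0.5722] o=[0.7708, 0.2752, -0.0685] → [0.0841, 0.0273, -0.0367, 0.4680, -0.6735, 0.5722]
J6: z=[0.8786, 0.2847, -0.3835] o=[0.8274, -0.0439, -0.1758] → [0.0759, -0.2382, -0.0029, 0.8786, 0.2847, -0.3835]
V = J·q̇ = [0.0742, 0.1253, 0.1050, -0.0626, -0.0262, 0.3811]

0.0742 0.1253 0.1050 -0.0626 -0.0262 0.3811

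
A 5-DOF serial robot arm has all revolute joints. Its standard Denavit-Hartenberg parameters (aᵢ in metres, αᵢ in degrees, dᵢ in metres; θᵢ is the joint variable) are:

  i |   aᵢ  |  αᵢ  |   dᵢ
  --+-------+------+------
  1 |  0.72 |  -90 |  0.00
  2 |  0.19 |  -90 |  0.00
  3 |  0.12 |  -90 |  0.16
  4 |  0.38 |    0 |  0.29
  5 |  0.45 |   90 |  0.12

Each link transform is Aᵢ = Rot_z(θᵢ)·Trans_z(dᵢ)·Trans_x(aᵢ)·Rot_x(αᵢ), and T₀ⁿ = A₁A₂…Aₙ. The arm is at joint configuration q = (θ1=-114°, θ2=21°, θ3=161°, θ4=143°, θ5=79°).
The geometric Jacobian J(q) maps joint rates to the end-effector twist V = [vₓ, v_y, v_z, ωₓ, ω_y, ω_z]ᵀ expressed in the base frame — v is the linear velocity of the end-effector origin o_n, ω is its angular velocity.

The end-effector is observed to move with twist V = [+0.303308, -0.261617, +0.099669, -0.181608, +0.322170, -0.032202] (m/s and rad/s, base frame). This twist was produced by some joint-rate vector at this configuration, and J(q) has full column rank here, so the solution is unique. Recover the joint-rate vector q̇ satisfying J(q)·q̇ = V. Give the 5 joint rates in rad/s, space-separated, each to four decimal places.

0.5430 -0.2960 0.6160 -0.2660 0.2650

o_n = [0.0418, -1.2738, -0.4127]
J₁: ẑ×o_n = [1.2738, 0.0418, -0.0000], ω = ẑ
J2: z=[0.9135, -0.4067, 0.0000] o=[-0.2929, -0.6578, 0.0000] → [0.1679, 0.3770, -0.4266, 0.9135, -0.4067, 0.0000]
J3: z=[0.1458, 0.3274, -0.9336] o=[-0.3650, -0.8198, -0.0681] → [-0.5366, -0.3295, -0.1994, 0.1458, 0.3274, -0.9336]
J4: z=[0.9874, -0.1069, 0.1167] o=[-0.3343, -0.6548, -0.1768] → [0.0974, 0.2768, -0.5710, 0.9874, -0.1069, 0.1167]
J5: z=[0.9874, -0.1069, 0.1167] o=[-0.1000, -1.0455, -0.0323] → [0.0673, 0.3922, -0.2102, 0.9874, -0.1069, 0.1167]
q̇ = J⁺·V = [0.5430, -0.2960, 0.6160, -0.2660, 0.2650]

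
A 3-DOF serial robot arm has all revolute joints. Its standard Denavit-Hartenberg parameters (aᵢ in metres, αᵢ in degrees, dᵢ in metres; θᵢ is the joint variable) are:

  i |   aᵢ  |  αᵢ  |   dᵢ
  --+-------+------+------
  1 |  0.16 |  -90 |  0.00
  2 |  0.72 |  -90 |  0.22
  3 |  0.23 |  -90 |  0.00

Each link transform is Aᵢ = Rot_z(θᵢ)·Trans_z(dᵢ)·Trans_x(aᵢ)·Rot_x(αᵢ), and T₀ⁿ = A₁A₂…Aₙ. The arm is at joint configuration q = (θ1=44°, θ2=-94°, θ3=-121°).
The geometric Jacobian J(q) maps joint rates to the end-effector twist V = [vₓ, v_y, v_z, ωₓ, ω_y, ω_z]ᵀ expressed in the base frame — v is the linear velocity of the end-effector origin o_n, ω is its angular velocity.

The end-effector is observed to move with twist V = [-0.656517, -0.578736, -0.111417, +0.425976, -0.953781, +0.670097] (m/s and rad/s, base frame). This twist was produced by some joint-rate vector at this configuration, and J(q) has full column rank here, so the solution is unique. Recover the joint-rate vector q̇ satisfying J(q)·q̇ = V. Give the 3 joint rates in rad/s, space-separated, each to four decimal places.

0.6950 -0.9820 -0.3570

o_n = [-0.2049, 0.3821, 0.6001]
J₁: ẑ×o_n = [-0.3821, -0.2049, 0.0000], ω = ẑ
J2: z=[-0.6947, 0.7193, 0.0000] o=[0.1151, 0.1111, 0.0000] → [0.4317, 0.4168, 0.0420, -0.6947, 0.7193, 0.0000]
J3: z=[0.7176, 0.6930, 0.0698] o=[-0.0739, 0.2345, 0.7182] → [-0.0922, 0.0757, 0.1967, 0.7176, 0.6930, 0.0698]
q̇ = J⁺·V = [0.6950, -0.9820, -0.3570]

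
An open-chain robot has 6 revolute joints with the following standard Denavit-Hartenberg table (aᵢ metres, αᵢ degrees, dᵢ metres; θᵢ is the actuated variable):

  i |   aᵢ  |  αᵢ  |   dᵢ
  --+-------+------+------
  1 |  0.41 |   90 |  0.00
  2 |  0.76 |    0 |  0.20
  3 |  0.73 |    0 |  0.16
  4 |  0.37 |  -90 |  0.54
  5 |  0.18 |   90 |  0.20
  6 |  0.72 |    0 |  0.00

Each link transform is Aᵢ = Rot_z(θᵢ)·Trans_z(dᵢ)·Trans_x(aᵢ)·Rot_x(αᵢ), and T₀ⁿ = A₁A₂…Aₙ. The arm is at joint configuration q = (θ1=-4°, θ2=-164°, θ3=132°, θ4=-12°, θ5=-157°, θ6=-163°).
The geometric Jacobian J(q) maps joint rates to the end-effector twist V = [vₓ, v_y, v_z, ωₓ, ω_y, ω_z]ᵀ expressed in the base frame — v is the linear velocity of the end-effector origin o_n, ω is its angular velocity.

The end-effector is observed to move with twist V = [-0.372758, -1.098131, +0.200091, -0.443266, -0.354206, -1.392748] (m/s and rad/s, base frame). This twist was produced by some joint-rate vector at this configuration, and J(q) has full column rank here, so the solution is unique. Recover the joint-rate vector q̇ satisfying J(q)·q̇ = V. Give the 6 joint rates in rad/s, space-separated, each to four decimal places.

o_n = [0.8430, -0.7620, -1.1861]
J₁: ẑ×o_n = [0.7620, 0.8430, -0.0000], ω = ẑ
J2: z=[-0.0698, -0.9976, 0.0000] o=[0.4090, -0.0286, 0.0000] → [1.1832, -0.0827, 0.4841, -0.0698, -0.9976, 0.0000]
J3: z=[-0.0698, -0.9976, 0.0000] o=[-0.3337, -0.1772, -0.2095] → [0.9742, -0.0681, 1.2147, -0.0698, -0.9976, 0.0000]
J4: z=[-0.0698, -0.9976, 0.0000] o=[0.2727, -0.3799, -0.5963] → [0.5883, -0.0411, 0.5956, -0.0698, -0.9976, 0.0000]
J5: z=[0.6930, -0.0485, 0.7193] o=[0.5005, -0.9372, -0.8533] → [-0.1099, 0.4769, 0.1380, 0.6930, -0.0485, 0.7193]
J6: z=[-0.2162, 0.9379, 0.2714] o=[0.5153, -1.0087, -0.5944] → [-0.6219, -0.0390, -0.3607, -0.2162, 0.9379, 0.2714]
q̇ = J⁺·V = [-0.9340, -0.0000, 0.1060, 0.2350, -0.6200, -0.0470]

-0.9340 -0.0000 0.1060 0.2350 -0.6200 -0.0470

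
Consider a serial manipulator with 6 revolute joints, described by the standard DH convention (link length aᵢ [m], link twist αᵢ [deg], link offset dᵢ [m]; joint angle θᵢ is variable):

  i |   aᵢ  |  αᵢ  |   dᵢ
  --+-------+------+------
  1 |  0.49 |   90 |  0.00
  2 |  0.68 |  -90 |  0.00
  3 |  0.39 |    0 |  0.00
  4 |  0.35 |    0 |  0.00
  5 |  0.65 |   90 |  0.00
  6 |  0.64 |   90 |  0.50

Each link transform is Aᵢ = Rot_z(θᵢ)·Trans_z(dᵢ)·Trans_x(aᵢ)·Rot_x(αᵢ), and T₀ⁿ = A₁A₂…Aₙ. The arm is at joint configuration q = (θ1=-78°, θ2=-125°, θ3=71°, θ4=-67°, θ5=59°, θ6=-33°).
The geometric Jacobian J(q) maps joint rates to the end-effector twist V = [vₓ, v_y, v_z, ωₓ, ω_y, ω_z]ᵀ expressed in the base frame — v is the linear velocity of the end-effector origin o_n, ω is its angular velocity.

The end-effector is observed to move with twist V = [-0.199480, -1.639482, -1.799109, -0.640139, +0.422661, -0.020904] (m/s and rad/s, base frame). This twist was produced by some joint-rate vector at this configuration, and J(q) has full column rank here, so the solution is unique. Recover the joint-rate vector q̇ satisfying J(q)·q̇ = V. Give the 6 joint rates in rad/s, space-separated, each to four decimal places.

o_n = [0.9841, 1.2552, -1.5534]
J₁: ẑ×o_n = [-1.2552, 0.9841, 0.0000], ω = ẑ
J2: z=[-0.9781, -0.2079, 0.0000] o=[0.1019, -0.4793, 0.0000] → [0.3230, -1.5194, -1.5132, -0.9781, -0.2079, 0.0000]
J3: z=[0.1703, -0.8013, -0.5736] o=[0.0208, -0.0978, -0.5570] → [1.5744, -0.3828, 1.0023, 0.1703, -0.8013, -0.5736]
J4: z=[0.1703, -0.8013, -0.5736] o=[0.3663, 0.0501, -0.6610] → [1.4062, -0.2024, 0.7002, 0.1703, -0.8013, -0.5736]
J5: z=[0.1703, -0.8013, -0.5736] o=[0.3486, 0.2511, -0.9470] → [1.0618, -0.2613, 0.6802, 0.1703, -0.8013, -0.5736]
J6: z=[-0.5503, 0.4055, -0.7299] o=[0.8799, 0.5371, -1.1888] → [0.3763, -0.2767, -0.4375, -0.5503, 0.4055, -0.7299]
q̇ = J⁺·V = [-0.9420, 0.7630, -0.5940, -0.2940, -0.0880, -0.4950]

-0.9420 0.7630 -0.5940 -0.2940 -0.0880 -0.4950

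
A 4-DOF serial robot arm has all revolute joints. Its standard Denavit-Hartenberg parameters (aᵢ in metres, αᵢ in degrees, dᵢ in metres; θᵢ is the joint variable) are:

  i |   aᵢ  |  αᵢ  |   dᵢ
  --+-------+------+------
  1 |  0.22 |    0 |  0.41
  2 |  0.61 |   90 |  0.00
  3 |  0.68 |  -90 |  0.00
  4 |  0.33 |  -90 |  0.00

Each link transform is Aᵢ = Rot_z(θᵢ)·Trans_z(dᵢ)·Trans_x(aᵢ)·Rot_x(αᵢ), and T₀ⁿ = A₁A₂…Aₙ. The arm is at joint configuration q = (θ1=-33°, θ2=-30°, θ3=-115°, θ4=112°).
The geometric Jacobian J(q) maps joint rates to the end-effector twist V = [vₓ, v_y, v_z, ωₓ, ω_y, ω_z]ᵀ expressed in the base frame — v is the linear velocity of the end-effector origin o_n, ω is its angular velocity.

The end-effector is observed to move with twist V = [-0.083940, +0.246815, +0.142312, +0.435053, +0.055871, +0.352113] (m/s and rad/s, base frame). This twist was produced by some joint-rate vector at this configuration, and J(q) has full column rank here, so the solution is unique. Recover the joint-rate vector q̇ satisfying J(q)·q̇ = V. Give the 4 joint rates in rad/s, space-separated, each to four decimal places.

o_n = [0.6273, -0.3149, -0.0943]
J₁: ẑ×o_n = [0.3149, 0.6273, -0.0000], ω = ẑ
J2: z=[0.0000, 0.0000, 1.0000] o=[0.1845, -0.1198, 0.4100] → [0.1951, 0.4428, -0.0000, 0.0000, 0.0000, 1.0000]
J3: z=[-0.8910, -0.4540, 0.0000] o=[0.4614, -0.6633, 0.4100] → [0.2289, -0.4493, -0.2351, -0.8910, -0.4540, 0.0000]
J4: z=[0.4115, -0.8075, -0.4226] o=[0.3310, -0.4073, -0.2063] → [-0.0514, -0.1713, 0.2773, 0.4115, -0.8075, -0.4226]
q̇ = J⁺·V = [-0.5270, 0.9480, -0.4130, 0.1630]

-0.5270 0.9480 -0.4130 0.1630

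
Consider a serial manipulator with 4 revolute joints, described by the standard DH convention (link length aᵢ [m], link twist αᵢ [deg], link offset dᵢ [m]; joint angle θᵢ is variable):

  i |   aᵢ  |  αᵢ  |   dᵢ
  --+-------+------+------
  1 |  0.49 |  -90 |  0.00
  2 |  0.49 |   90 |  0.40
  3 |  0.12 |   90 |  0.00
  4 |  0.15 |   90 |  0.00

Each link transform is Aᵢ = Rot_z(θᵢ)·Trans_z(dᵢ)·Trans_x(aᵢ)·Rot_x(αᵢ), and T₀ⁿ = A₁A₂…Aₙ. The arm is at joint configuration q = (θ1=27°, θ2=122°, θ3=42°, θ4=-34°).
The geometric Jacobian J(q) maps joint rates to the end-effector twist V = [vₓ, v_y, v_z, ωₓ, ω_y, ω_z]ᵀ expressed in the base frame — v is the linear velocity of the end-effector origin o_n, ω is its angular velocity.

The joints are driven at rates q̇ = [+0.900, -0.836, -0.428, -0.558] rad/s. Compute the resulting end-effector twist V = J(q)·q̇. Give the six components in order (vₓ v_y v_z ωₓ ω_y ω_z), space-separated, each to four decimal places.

o_n = [-0.1997, 0.5307, -0.5251]
J₁: ẑ×o_n = [-0.5307, -0.1997, 0.0000], ω = ẑ
J2: z=[-0.4540, 0.8910, 0.0000] o=[0.4366, 0.2225, 0.0000] → [-0.4679, -0.2384, 0.4270, -0.4540, 0.8910, 0.0000]
J3: z=[0.7556, 0.3850, -0.5299] o=[0.0236, 0.4610, -0.4155] → [-0.0052, 0.2011, 0.1387, 0.7556, 0.3850, -0.5299]
J4: z=[0.0214, -0.8231, -0.5675] o=[-0.0549, 0.5111, -0.4912] → [0.0391, 0.0829, -0.1188, 0.0214, -0.8231, -0.5675]
V = J·q̇ = [-0.1060, -0.1128, -0.3501, 0.0442, -0.4504, 1.4434]

-0.1060 -0.1128 -0.3501 0.0442 -0.4504 1.4434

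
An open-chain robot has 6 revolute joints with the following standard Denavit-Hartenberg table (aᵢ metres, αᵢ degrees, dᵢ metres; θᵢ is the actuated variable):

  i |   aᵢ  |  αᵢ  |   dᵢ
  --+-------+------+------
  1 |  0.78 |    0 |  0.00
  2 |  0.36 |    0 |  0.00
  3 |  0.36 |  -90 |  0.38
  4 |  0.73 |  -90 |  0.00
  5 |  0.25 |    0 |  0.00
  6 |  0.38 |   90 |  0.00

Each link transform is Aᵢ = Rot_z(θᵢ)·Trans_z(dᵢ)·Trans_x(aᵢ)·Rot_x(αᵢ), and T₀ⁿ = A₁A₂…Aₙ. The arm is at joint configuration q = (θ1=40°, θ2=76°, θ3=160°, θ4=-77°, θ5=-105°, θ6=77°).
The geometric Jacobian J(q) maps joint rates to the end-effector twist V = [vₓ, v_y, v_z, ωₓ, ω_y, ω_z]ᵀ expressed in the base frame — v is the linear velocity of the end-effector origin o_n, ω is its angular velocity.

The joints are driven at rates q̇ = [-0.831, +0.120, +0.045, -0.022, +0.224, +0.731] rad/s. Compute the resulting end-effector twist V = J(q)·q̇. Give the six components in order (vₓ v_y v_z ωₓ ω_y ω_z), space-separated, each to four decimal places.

o_n = [0.9184, 0.2869, 1.3552]
J₁: ẑ×o_n = [-0.2869, 0.9184, 0.0000], ω = ẑ
J2: z=[0.0000, 0.0000, 1.0000] o=[0.5975, 0.5014, 0.0000] → [0.2145, 0.3209, -0.0000, 0.0000, 0.0000, 1.0000]
J3: z=[0.0000, 0.0000, 1.0000] o=[0.4397, 0.8249, 0.0000] → [0.5380, 0.4787, -0.0000, 0.0000, 0.0000, 1.0000]
J4: z=[0.9945, 0.1045, 0.0000] o=[0.4773, 0.4669, 0.3800] → [0.1019, -0.9698, -0.2251, 0.9945, 0.1045, 0.0000]
J5: z=[0.1018, -0.9690, -0.2250] o=[0.4945, 0.3036, 1.0913] → [-0.2595, -0.1222, 0.4091, 0.1018, -0.9690, -0.2250]
J6: z=[0.1018, -0.9690, -0.2250] o=[0.7331, 0.3433, 1.0282] → [-0.3295, -0.0750, 0.1738, 0.1018, -0.9690, -0.2250]
V = J·q̇ = [-0.0129, -0.7640, 0.2237, 0.0754, -0.9277, -0.8808]

-0.0129 -0.7640 0.2237 0.0754 -0.9277 -0.8808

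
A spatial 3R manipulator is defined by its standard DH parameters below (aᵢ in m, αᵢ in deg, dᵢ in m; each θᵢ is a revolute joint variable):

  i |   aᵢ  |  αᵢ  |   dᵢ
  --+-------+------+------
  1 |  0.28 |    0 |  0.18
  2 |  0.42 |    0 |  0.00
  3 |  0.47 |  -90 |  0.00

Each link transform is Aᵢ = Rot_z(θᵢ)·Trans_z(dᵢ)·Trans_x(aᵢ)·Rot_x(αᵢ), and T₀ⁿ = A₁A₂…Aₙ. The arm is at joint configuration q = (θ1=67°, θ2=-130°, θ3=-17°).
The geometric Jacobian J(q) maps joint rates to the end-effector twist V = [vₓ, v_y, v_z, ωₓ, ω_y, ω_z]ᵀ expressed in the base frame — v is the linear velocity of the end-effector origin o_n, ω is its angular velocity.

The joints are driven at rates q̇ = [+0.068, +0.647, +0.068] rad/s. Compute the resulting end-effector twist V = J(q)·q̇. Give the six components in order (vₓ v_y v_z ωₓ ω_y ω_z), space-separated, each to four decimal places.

0.6125 0.2077 0.0000 0.0000 0.0000 0.7830

o_n = [0.3817, -0.5793, 0.1800]
J₁: ẑ×o_n = [0.5793, 0.3817, -0.0000], ω = ẑ
J2: z=[0.0000, 0.0000, 1.0000] o=[0.1094, 0.2577, 0.1800] → [0.8371, 0.2723, -0.0000, 0.0000, 0.0000, 1.0000]
J3: z=[0.0000, 0.0000, 1.0000] o=[0.3001, -0.1165, 0.1800] → [0.4629, 0.0816, -0.0000, 0.0000, 0.0000, 1.0000]
V = J·q̇ = [0.6125, 0.2077, 0.0000, 0.0000, 0.0000, 0.7830]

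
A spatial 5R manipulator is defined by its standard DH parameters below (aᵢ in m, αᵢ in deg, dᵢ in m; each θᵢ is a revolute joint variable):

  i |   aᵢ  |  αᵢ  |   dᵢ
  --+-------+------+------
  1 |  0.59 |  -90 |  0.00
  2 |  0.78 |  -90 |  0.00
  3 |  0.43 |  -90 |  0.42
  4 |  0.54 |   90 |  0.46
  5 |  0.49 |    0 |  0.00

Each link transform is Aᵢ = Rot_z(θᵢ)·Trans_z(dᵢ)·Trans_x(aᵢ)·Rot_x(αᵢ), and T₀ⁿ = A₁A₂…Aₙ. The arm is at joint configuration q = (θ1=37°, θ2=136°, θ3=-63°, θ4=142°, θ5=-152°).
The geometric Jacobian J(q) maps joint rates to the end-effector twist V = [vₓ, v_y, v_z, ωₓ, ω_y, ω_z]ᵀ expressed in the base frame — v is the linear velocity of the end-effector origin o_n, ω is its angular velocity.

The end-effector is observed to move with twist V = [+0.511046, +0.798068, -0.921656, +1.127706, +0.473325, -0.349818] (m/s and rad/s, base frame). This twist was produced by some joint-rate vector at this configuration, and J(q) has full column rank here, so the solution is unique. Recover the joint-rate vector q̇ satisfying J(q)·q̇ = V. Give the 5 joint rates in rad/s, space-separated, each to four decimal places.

-0.0670 -0.9840 -0.6290 -0.8950 0.5050

o_n = [-0.5034, -0.1247, -0.5385]
J₁: ẑ×o_n = [0.1247, -0.5034, 0.0000], ω = ẑ
J2: z=[-0.6018, 0.7986, 0.0000] o=[0.4712, 0.3551, 0.0000] → [-0.4301, -0.3241, 1.0671, -0.6018, 0.7986, 0.0000]
J3: z=[-0.5548, -0.4181, 0.7193] o=[0.0231, 0.0174, -0.5418] → [0.1009, -0.3769, -0.1413, -0.5548, -0.4181, 0.7193]
J4: z=[-0.2387, -0.7483, -0.6189] o=[-0.5526, 0.0633, -0.3753] → [0.0057, -0.0694, 0.0817, -0.2387, -0.7483, -0.6189]
J5: z=[-0.0535, 0.6465, -0.7610] o=[-0.1388, -0.3611, -0.7650] → [0.3263, 0.2896, 0.2231, -0.0535, 0.6465, -0.7610]
q̇ = J⁺·V = [-0.0670, -0.9840, -0.6290, -0.8950, 0.5050]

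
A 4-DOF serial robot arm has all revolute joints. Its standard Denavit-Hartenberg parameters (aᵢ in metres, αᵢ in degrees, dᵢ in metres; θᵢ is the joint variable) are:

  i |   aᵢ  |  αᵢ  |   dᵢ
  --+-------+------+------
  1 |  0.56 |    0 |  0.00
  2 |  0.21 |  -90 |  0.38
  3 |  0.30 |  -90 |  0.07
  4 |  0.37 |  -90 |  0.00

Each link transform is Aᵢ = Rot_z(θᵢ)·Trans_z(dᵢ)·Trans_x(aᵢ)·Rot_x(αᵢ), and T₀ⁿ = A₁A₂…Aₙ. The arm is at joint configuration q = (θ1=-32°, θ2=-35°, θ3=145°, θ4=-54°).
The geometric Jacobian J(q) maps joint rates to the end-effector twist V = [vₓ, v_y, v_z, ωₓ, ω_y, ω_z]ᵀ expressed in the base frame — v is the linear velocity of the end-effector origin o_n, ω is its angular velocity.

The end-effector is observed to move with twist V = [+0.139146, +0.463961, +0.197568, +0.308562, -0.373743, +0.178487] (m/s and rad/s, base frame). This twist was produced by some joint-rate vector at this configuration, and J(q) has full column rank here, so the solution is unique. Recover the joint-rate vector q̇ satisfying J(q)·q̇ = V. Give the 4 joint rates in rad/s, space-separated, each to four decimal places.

0.6830 0.1590 0.1380 -0.8100

o_n = [0.7313, 0.0444, 0.0832]
J₁: ẑ×o_n = [-0.0444, 0.7313, 0.0000], ω = ẑ
J2: z=[0.0000, 0.0000, 1.0000] o=[0.4749, -0.2968, 0.0000] → [-0.3412, 0.2564, 0.0000, 0.0000, 0.0000, 1.0000]
J3: z=[0.9205, 0.3907, 0.0000] o=[0.5570, -0.4901, 0.3800] → [-0.1160, 0.2732, 0.4239, 0.9205, 0.3907, 0.0000]
J4: z=[-0.2241, 0.5280, 0.8192] o=[0.5254, -0.2365, 0.2079] → [-0.2960, 0.1407, -0.1717, -0.2241, 0.5280, 0.8192]
q̇ = J⁺·V = [0.6830, 0.1590, 0.1380, -0.8100]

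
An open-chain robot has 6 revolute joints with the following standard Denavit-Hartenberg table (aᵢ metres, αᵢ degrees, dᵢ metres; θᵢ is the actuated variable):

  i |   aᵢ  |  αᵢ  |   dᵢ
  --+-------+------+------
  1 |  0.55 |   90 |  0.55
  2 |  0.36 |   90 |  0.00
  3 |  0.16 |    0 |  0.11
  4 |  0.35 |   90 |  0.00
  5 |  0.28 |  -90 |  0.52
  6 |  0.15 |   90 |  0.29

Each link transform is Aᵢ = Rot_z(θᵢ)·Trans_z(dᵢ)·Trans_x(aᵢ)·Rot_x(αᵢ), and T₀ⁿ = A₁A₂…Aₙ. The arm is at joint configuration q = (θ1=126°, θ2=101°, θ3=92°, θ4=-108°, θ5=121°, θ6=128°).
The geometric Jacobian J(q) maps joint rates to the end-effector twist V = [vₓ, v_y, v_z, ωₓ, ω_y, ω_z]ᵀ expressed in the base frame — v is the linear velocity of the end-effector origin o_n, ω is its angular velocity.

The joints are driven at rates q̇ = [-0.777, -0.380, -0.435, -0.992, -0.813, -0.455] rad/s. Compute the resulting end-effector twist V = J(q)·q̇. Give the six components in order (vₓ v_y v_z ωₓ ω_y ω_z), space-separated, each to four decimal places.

0.1452 0.9614 -0.4455 0.9932 -0.8668 -0.4166

o_n = [-0.5497, 0.3693, 0.8169]
J₁: ẑ×o_n = [-0.3693, -0.5497, 0.0000], ω = ẑ
J2: z=[0.8090, 0.5878, 0.0000] o=[-0.3233, 0.4450, 0.5500] → [0.1569, -0.2159, 0.0719, 0.8090, 0.5878, 0.0000]
J3: z=[-0.5770, 0.7942, 0.1908] o=[-0.2829, 0.3894, 0.9034] → [-0.0649, -0.1008, 0.2235, -0.5770, 0.7942, 0.1908]
J4: z=[-0.5770, 0.7942, 0.1908] o=[-0.2176, 0.5716, 0.9189] → [-0.0424, -0.1222, 0.3804, -0.5770, 0.7942, 0.1908]
J5: z=[-0.8086, -0.5225, -0.2706] o=[-0.2580, 0.4630, 1.2492] → [0.2005, -0.2706, -0.0767, -0.8086, -0.5225, -0.2706]
J6: z=[0.3959, -0.1430, -0.9071] o=[-0.8003, 0.4266, 1.0182] → [-0.0232, -0.1476, 0.0131, 0.3959, -0.1430, -0.9071]
V = J·q̇ = [0.1452, 0.9614, -0.4455, 0.9932, -0.8668, -0.4166]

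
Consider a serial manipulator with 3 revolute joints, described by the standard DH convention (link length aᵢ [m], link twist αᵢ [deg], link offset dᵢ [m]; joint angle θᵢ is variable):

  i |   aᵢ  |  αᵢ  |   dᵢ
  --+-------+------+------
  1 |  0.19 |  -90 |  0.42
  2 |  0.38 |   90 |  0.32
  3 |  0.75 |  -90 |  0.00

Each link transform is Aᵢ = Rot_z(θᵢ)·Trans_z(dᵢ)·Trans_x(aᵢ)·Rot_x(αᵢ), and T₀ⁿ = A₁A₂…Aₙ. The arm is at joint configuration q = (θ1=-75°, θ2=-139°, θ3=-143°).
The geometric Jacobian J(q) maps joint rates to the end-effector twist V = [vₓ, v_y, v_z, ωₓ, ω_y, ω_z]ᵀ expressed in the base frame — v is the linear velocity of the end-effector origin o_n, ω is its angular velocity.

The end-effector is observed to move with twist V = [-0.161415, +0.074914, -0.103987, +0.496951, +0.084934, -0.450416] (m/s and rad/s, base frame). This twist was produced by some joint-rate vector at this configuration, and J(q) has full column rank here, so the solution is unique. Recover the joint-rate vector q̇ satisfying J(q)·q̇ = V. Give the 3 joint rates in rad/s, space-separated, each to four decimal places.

o_n = [-0.0349, -0.3772, 0.2763]
J₁: ẑ×o_n = [0.3772, -0.0349, 0.0000], ω = ẑ
J2: z=[0.9659, 0.2588, 0.0000] o=[0.0492, -0.1835, 0.4200] → [-0.0372, 0.1388, -0.1653, 0.9659, 0.2588, 0.0000]
J3: z=[-0.1698, 0.6337, -0.7547] o=[0.2840, 0.1763, 0.6693] → [-0.6667, 0.1740, 0.2961, -0.1698, 0.6337, -0.7547]
q̇ = J⁺·V = [-0.5040, 0.5020, -0.0710]

-0.5040 0.5020 -0.0710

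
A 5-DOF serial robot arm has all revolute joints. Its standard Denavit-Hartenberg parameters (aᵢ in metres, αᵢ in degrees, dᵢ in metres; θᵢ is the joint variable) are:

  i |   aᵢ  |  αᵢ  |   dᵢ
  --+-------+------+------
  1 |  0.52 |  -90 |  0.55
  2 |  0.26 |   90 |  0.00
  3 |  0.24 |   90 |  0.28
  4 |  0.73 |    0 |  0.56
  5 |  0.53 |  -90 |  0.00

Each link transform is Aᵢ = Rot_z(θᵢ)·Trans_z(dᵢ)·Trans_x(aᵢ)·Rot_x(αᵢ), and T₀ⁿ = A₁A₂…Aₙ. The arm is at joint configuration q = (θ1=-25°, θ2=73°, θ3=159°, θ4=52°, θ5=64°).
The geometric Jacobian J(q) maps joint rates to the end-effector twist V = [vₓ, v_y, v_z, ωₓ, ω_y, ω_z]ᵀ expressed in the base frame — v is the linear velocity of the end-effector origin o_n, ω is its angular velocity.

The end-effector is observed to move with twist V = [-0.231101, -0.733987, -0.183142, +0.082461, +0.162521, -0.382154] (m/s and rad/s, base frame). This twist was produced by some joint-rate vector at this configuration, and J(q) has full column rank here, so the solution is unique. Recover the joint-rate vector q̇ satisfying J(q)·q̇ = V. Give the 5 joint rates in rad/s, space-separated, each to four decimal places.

o_n = [1.9246, -0.1398, 0.9069]
J₁: ẑ×o_n = [0.1398, 1.9246, -0.0000], ω = ẑ
J2: z=[0.4226, 0.9063, 0.0000] o=[0.4713, -0.2198, 0.5500] → [0.3234, -0.1508, -1.2833, 0.4226, 0.9063, 0.0000]
J3: z=[0.8667, -0.4042, 0.2924] o=[0.5402, -0.2519, 0.3014] → [-0.2775, -0.1200, 0.6566, 0.8667, -0.4042, 0.2924]
J4: z=[0.4895, 0.8018, -0.3427] o=[0.7598, -0.2594, 0.5975] → [0.2890, -0.5506, -0.8754, 0.4895, 0.8018, -0.3427]
J5: z=[0.4895, 0.8018, -0.3427] o=[1.4894, 0.1549, 0.9750] → [-0.1557, -0.1158, -0.4932, 0.4895, 0.8018, -0.3427]
q̇ = J⁺·V = [-0.5710, 0.6480, 0.0610, -0.9480, 0.4490]

-0.5710 0.6480 0.0610 -0.9480 0.4490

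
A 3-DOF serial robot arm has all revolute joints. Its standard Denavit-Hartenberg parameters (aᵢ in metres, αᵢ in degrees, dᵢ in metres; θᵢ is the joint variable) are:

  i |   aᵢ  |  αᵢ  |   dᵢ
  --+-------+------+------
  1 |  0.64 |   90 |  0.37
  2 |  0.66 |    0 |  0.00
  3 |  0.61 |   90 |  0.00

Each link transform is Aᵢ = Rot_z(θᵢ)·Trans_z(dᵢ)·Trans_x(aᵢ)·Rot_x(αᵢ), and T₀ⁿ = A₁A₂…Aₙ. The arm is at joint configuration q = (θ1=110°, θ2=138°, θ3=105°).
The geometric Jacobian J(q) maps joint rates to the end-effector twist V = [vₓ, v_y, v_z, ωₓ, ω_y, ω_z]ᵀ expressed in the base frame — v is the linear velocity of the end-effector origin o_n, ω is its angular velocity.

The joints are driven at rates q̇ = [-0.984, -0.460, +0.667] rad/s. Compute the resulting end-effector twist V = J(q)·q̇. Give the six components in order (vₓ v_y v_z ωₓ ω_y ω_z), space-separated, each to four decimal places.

o_n = [0.0436, -0.1197, 0.2681]
J₁: ẑ×o_n = [0.1197, 0.0436, -0.0000], ω = ẑ
J2: z=[0.9397, 0.3420, 0.0000] o=[-0.2189, 0.6014, 0.3700] → [-0.0348, 0.0957, -0.7674, 0.9397, 0.3420, 0.0000]
J3: z=[0.9397, 0.3420, 0.0000] o=[-0.0511, 0.1405, 0.8116] → [-0.1859, 0.5107, -0.2769, 0.9397, 0.3420, 0.0000]
V = J·q̇ = [-0.2258, 0.2537, 0.1683, 0.1945, 0.0708, -0.9840]

-0.2258 0.2537 0.1683 0.1945 0.0708 -0.9840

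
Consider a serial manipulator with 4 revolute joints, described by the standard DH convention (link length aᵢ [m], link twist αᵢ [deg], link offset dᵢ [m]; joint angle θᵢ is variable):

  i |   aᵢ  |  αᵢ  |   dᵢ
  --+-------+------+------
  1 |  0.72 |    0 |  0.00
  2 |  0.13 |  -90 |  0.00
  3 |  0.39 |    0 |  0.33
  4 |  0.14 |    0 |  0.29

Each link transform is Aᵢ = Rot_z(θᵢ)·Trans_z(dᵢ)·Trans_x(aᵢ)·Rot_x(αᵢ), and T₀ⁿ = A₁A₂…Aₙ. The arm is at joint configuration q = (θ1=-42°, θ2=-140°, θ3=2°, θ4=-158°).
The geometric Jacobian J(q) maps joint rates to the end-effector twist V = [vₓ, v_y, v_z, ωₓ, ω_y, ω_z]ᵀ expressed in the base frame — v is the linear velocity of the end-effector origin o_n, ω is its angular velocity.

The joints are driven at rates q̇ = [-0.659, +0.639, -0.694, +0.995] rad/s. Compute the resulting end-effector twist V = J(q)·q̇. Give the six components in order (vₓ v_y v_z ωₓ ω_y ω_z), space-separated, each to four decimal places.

-0.3562 -0.3434 0.3090 -0.0105 -0.3008 -0.0200

o_n = [0.1218, -1.0877, 0.0433]
J₁: ẑ×o_n = [1.0877, 0.1218, -0.0000], ω = ẑ
J2: z=[0.0000, 0.0000, 1.0000] o=[0.5351, -0.4818, 0.0000] → [0.6059, -0.4133, 0.0000, 0.0000, 0.0000, 1.0000]
J3: z=[-0.0349, -0.9994, 0.0000] o=[0.4051, -0.4772, 0.0000] → [-0.0433, 0.0015, -0.2619, -0.0349, -0.9994, 0.0000]
J4: z=[-0.0349, -0.9994, 0.0000] o=[0.0041, -0.7934, -0.0136] → [-0.0569, 0.0020, 0.1279, -0.0349, -0.9994, 0.0000]
V = J·q̇ = [-0.3562, -0.3434, 0.3090, -0.0105, -0.3008, -0.0200]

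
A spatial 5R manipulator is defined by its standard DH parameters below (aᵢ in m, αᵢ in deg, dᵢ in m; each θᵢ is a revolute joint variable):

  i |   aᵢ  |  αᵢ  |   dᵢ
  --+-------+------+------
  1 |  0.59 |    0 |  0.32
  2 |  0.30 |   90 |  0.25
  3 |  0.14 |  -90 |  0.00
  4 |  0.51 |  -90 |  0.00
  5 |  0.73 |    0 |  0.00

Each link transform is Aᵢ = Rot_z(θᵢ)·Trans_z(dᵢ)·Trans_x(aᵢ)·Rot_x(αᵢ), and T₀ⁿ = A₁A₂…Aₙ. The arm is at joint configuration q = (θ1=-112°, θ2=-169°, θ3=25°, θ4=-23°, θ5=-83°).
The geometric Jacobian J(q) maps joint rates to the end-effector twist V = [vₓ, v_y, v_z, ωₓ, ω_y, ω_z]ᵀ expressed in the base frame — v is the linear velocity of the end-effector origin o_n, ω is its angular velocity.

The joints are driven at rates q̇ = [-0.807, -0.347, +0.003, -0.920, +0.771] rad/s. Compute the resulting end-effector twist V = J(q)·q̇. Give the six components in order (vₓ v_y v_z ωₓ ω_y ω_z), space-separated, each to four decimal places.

o_n = [0.1271, 0.0173, 1.5189]
J₁: ẑ×o_n = [-0.0173, 0.1271, 0.0000], ω = ẑ
J2: z=[0.0000, 0.0000, 1.0000] o=[-0.2210, -0.5470, 0.3200] → [-0.5643, 0.3481, 0.0000, 0.0000, 0.0000, 1.0000]
J3: z=[0.9816, -0.1908, 0.0000] o=[-0.1638, -0.2526, 0.5700] → [-0.1810, -0.9314, 0.3204, 0.9816, -0.1908, 0.0000]
J4: z=[-0.0806, -0.4149, 0.9063] o=[-0.1396, -0.1280, 0.6292] → [-0.5007, 0.3134, 0.0989, -0.0806, -0.4149, 0.9063]
J5: z=[-0.8360, 0.5233, 0.1651] o=[0.1372, 0.2516, 0.8276] → [0.4004, 0.5763, 0.2012, -0.8360, 0.5233, 0.1651]
V = J·q̇ = [0.9786, -0.0702, 0.0651, -0.5674, 0.7845, -1.8605]

0.9786 -0.0702 0.0651 -0.5674 0.7845 -1.8605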